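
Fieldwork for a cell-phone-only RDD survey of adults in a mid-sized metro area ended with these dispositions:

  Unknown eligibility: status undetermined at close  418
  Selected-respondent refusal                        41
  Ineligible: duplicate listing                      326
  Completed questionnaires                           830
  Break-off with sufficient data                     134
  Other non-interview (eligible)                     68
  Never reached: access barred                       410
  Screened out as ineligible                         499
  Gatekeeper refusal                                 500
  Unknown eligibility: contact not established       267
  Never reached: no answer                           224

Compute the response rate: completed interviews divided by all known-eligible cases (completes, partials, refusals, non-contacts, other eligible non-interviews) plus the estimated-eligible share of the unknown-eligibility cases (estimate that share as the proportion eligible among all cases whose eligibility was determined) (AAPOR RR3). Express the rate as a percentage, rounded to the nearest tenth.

Refused = 500 + 41 = 541
Non-contacts = 224 + 410 = 634
Undetermined eligibility = 267 + 418 = 685
Screened out, ineligible = 499 + 326 = 825
Numerator = 830
Eligible (known) = 830 + 134 + 541 + 634 + 68 = 2207
e = 2207 / (2207 + 825) = 2207 / 3032 = 0.7279
Eligible share of unknowns = 0.7279 × 685 = 498.61
Denominator = 2207 + 498.61 = 2705.61
RR3 = 830 / 2705.61 = 0.3068

30.7%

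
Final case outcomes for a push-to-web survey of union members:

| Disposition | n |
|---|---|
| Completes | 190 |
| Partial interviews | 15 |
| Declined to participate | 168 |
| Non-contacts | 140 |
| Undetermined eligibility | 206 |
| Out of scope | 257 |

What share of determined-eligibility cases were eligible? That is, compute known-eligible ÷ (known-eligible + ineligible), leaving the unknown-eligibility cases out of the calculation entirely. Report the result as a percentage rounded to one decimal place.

66.6%

Determined eligible = 190 + 15 + 168 + 140 = 513
e = 513 / (513 + 257) = 513 / 770 = 0.6662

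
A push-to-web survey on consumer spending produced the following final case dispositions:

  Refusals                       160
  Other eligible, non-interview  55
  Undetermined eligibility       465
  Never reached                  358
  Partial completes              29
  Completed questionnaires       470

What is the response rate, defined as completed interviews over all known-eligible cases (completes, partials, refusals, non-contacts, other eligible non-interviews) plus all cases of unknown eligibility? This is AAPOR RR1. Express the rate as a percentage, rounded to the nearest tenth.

30.6%

Num → 470
Base → 470 + 29 + 160 + 358 + 55 + 465 = 1537
RR1 = 470 / 1537 = 0.3058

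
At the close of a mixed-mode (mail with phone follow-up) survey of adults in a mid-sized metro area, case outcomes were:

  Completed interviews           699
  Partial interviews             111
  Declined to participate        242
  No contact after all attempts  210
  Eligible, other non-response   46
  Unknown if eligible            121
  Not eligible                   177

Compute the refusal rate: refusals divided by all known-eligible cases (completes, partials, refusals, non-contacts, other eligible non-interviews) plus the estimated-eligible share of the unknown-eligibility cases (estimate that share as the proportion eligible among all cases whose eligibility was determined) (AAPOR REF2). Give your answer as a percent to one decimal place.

Num → 242
Known eligible → 699 + 111 + 242 + 210 + 46 = 1308
e = 1308 / (1308 + 177) = 1308 / 1485 = 0.8808
e × U → 0.8808 × 121 = 106.58
Base → 1308 + 106.58 = 1414.58
REF2 = 242 / 1414.58 = 0.1711

17.1%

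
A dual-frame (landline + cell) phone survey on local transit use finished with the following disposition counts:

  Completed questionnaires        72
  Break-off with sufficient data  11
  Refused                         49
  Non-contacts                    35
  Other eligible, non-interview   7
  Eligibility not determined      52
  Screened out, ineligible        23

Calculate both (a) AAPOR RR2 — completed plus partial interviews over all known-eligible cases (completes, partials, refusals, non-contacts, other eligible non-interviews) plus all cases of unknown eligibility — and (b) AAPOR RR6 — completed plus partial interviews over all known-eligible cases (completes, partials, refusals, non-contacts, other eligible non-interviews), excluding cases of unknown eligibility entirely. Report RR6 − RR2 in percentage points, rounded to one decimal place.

Top: 72 + 11 = 83
Denominator: 72 + 11 + 49 + 35 + 7 + 52 = 226
RR2 = 83 / 226 = 0.3673
Denominator: 72 + 11 + 49 + 35 + 7 = 174
RR6 = 83 / 174 = 0.4770
Difference = 47.70 − 36.73 = 10.97 percentage points

11.0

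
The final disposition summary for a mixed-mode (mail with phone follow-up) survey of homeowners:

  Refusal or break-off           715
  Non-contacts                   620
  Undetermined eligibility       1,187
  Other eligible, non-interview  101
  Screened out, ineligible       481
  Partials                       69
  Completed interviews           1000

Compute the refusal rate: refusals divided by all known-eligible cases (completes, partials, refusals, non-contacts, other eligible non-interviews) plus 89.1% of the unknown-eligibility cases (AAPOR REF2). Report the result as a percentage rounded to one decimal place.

20.1%

Num = 715
Determined eligible = 1000 + 69 + 715 + 620 + 101 = 2505
Estimated eligible among unknowns = 0.8910 × 1187 = 1057.62
Denom = 2505 + 1057.62 = 3562.62
REF2 = 715 / 3562.62 = 0.2007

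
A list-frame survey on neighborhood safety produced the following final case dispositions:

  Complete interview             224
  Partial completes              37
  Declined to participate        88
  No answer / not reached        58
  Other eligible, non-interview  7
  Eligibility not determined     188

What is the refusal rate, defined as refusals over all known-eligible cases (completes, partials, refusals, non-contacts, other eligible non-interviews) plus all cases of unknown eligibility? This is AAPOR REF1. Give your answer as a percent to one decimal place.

Numerator → 88
Base → 224 + 37 + 88 + 58 + 7 + 188 = 602
REF1 = 88 / 602 = 0.1462

14.6%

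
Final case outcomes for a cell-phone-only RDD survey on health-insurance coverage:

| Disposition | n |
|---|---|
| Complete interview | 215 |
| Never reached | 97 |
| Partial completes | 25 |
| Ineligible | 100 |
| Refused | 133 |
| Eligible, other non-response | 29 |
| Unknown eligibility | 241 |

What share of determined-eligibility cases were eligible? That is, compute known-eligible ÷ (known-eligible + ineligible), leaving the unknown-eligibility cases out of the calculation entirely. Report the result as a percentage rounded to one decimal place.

Eligible (known) = 215 + 25 + 133 + 97 + 29 = 499
e = 499 / (499 + 100) = 499 / 599 = 0.8331

83.3%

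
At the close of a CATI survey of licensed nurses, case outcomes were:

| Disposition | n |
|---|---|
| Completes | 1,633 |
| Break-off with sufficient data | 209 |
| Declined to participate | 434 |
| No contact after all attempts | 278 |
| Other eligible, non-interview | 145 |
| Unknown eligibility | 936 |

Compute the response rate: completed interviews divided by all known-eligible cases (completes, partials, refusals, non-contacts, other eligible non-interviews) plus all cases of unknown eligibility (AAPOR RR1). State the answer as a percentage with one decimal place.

Numerator → 1633
Denominator → 1633 + 209 + 434 + 278 + 145 + 936 = 3635
RR1 = 1633 / 3635 = 0.4492

44.9%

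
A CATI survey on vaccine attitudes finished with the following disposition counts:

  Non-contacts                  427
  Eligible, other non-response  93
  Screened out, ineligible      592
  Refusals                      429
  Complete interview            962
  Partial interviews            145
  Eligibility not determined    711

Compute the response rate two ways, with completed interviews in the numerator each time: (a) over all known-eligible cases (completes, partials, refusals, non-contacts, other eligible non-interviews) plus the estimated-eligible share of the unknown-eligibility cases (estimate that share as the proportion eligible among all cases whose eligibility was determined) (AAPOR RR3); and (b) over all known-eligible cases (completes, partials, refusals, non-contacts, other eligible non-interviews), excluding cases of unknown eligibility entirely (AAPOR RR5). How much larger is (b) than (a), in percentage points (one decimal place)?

Numerator: 962
Determined eligible: 962 + 145 + 429 + 427 + 93 = 2056
e = 2056 / (2056 + 592) = 2056 / 2648 = 0.7764
Estimated eligible among unknowns: 0.7764 × 711 = 552.02
Denom: 2056 + 552.02 = 2608.02
RR3 = 962 / 2608.02 = 0.3689
Denom: 962 + 145 + 429 + 427 + 93 = 2056
RR5 = 962 / 2056 = 0.4679
Difference = 46.79 − 36.89 = 9.90 percentage points

9.9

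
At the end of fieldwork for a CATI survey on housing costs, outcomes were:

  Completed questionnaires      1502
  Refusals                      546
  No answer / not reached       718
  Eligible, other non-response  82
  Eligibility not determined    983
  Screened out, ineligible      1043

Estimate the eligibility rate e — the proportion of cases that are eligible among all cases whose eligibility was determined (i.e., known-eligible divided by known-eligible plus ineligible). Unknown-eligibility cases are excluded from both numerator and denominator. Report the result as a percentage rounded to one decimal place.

73.2%

Known eligible → 1502 + 546 + 718 + 82 = 2848
e = 2848 / (2848 + 1043) = 2848 / 3891 = 0.7319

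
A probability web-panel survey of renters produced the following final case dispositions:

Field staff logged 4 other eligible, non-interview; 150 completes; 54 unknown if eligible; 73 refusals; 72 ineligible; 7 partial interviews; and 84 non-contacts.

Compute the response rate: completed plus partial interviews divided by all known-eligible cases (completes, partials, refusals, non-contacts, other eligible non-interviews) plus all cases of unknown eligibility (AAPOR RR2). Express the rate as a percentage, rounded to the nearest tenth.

Num = 150 + 7 = 157
Denominator = 150 + 7 + 73 + 84 + 4 + 54 = 372
RR2 = 157 / 372 = 0.4220

42.2%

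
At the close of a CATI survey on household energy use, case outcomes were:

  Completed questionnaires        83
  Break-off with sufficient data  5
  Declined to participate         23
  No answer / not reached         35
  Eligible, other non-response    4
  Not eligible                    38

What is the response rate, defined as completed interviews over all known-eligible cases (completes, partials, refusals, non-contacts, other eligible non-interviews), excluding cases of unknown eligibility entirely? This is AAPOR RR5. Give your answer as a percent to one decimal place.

Numerator: 83
Denom: 83 + 5 + 23 + 35 + 4 = 150
RR5 = 83 / 150 = 0.5533

55.3%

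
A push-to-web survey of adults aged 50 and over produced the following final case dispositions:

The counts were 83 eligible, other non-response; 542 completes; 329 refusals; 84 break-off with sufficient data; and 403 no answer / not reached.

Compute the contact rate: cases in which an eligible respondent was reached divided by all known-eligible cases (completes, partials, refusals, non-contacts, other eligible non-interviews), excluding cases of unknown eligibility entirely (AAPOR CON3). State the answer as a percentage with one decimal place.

72.0%

Numerator = 542 + 84 + 329 + 83 = 1038
Denom = 542 + 84 + 329 + 403 + 83 = 1441
CON3 = 1038 / 1441 = 0.7203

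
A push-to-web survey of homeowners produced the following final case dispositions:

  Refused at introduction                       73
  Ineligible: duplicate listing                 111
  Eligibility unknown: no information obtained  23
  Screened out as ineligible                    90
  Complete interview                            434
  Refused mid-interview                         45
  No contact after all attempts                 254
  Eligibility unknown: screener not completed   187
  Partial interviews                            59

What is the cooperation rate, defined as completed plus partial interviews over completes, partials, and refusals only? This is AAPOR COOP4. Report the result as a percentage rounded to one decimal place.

Refused = 73 + 45 = 118
Undetermined eligibility = 187 + 23 = 210
Out of scope = 90 + 111 = 201
Top → 434 + 59 = 493
Denominator → 434 + 59 + 118 = 611
COOP4 = 493 / 611 = 0.8069

80.7%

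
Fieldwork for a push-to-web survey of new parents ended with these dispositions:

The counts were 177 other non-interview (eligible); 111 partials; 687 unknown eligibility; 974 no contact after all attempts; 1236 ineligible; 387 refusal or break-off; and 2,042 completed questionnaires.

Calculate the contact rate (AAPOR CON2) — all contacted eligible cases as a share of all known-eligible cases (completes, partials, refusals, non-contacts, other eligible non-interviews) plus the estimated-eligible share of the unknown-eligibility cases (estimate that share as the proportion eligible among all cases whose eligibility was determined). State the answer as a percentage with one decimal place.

Num: 2042 + 111 + 387 + 177 = 2717
Eligible (known): 2042 + 111 + 387 + 974 + 177 = 3691
e = 3691 / (3691 + 1236) = 3691 / 4927 = 0.7491
e × U: 0.7491 × 687 = 514.63
Denom: 3691 + 514.63 = 4205.63
CON2 = 2717 / 4205.63 = 0.6460

64.6%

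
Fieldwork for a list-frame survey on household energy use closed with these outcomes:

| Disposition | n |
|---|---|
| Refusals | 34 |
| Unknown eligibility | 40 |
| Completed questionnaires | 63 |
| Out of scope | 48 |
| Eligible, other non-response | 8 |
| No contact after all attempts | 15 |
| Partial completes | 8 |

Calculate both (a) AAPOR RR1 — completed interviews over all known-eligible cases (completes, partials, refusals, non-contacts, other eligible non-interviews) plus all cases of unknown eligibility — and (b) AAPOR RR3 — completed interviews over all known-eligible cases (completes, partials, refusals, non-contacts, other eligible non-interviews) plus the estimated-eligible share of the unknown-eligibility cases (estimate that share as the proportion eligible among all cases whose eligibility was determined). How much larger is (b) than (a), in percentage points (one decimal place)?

2.6

Top = 63
Denom = 63 + 8 + 34 + 15 + 8 + 40 = 168
RR1 = 63 / 168 = 0.3750
Determined eligible = 63 + 8 + 34 + 15 + 8 = 128
e = 128 / (128 + 48) = 128 / 176 = 0.7273
Estimated eligible among unknowns = 0.7273 × 40 = 29.09
Denom = 128 + 29.09 = 157.09
RR3 = 63 / 157.09 = 0.4010
Difference = 40.10 − 37.50 = 2.60 percentage points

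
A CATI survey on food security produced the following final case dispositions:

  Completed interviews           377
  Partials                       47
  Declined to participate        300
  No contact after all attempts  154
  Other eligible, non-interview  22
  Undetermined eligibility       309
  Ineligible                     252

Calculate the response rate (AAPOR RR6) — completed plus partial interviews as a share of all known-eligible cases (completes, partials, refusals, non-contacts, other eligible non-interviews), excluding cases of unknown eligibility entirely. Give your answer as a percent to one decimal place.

47.1%

Top = 377 + 47 = 424
Denominator = 377 + 47 + 300 + 154 + 22 = 900
RR6 = 424 / 900 = 0.4711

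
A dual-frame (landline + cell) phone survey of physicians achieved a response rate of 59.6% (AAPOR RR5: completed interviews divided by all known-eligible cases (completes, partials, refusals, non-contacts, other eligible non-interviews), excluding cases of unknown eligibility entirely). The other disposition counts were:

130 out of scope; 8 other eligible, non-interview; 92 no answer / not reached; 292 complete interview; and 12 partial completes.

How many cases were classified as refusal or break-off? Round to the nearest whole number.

RR5 = 292 / D = 0.596
D = 292 / 0.596 = 489.9
Rest of base = 404
refusal or break-off = 489.9 − 404 ≈ 86

86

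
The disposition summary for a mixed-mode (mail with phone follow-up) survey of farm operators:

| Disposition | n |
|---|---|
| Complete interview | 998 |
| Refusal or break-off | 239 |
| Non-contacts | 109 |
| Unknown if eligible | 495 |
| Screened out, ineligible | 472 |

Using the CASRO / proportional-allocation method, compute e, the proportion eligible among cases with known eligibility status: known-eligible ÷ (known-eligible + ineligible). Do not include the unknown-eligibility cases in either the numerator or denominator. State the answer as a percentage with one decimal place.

74.0%

Eligible (known) → 998 + 239 + 109 = 1346
e = 1346 / (1346 + 472) = 1346 / 1818 = 0.7404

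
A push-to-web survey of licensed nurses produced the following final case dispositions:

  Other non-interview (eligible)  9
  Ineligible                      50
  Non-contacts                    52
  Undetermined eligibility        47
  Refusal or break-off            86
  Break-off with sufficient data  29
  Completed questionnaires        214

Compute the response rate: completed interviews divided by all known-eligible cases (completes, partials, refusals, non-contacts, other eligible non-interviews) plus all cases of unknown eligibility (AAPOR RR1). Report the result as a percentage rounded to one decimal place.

49.0%

Numerator = 214
Denominator = 214 + 29 + 86 + 52 + 9 + 47 = 437
RR1 = 214 / 437 = 0.4897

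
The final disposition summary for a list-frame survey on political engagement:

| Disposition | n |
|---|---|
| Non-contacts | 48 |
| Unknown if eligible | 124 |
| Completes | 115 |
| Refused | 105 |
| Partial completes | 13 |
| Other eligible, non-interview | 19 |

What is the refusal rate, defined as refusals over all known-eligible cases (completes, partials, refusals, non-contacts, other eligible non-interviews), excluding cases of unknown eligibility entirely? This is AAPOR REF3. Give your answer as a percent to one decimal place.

35.0%

Num → 105
Denom → 115 + 13 + 105 + 48 + 19 = 300
REF3 = 105 / 300 = 0.3500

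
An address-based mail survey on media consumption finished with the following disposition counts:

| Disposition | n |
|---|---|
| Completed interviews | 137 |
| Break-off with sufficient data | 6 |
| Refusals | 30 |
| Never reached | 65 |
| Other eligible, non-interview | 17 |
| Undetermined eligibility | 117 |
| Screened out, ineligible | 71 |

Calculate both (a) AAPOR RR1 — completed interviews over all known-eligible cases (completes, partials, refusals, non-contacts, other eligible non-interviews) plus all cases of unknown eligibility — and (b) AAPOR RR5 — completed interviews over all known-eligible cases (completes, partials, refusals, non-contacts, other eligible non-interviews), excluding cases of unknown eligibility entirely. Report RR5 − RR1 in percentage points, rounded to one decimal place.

16.9

Num = 137
Denom = 137 + 6 + 30 + 65 + 17 + 117 = 372
RR1 = 137 / 372 = 0.3683
Denom = 137 + 6 + 30 + 65 + 17 = 255
RR5 = 137 / 255 = 0.5373
Difference = 53.73 − 36.83 = 16.90 percentage points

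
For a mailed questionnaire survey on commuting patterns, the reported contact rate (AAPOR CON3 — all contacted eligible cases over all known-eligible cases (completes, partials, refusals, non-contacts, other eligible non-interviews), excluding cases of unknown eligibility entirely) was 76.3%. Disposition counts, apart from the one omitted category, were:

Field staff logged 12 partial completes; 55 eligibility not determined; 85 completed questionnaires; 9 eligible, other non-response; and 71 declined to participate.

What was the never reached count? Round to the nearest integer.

55

Num = 85 + 12 + 71 + 9 = 177
CON3 = 177 / D = 0.763
D = 177 / 0.763 = 232.0
Other denominator terms total 177
never reached = 232.0 − 177 ≈ 55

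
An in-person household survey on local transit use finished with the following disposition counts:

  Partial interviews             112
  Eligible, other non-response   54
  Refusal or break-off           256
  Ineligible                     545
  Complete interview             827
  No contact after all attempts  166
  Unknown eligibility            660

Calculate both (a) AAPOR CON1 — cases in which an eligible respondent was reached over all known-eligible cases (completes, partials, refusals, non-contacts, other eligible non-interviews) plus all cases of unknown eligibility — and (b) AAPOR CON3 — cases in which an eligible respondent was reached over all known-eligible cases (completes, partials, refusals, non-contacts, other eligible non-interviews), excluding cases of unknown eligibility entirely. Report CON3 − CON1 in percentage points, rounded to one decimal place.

Numerator = 827 + 112 + 256 + 54 = 1249
Base = 827 + 112 + 256 + 166 + 54 + 660 = 2075
CON1 = 1249 / 2075 = 0.6019
Base = 827 + 112 + 256 + 166 + 54 = 1415
CON3 = 1249 / 1415 = 0.8827
Difference = 88.27 − 60.19 = 28.08 percentage points

28.1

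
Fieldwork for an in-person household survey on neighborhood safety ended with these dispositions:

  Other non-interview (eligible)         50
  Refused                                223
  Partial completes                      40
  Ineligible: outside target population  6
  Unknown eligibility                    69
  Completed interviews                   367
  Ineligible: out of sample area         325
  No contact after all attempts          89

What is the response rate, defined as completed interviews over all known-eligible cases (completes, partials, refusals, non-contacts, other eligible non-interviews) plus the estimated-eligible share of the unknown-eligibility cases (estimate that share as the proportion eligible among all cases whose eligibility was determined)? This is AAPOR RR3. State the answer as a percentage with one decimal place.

Ineligible = 6 + 325 = 331
Numerator → 367
Eligible (known) → 367 + 40 + 223 + 89 + 50 = 769
e = 769 / (769 + 331) = 769 / 1100 = 0.6991
Estimated eligible among unknowns → 0.6991 × 69 = 48.24
Base → 769 + 48.24 = 817.24
RR3 = 367 / 817.24 = 0.4491

44.9%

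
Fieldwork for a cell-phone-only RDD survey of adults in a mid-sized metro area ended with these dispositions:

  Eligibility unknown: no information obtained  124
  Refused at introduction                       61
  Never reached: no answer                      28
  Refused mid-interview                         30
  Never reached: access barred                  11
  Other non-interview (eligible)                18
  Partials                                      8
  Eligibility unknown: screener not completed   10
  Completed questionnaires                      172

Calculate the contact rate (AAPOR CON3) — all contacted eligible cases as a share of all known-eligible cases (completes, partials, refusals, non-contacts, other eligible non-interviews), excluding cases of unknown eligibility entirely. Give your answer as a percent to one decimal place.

88.1%

Declined to participate = 61 + 30 = 91
No answer / not reached = 28 + 11 = 39
Unknown if eligible = 10 + 124 = 134
Num = 172 + 8 + 91 + 18 = 289
Denominator = 172 + 8 + 91 + 39 + 18 = 328
CON3 = 289 / 328 = 0.8811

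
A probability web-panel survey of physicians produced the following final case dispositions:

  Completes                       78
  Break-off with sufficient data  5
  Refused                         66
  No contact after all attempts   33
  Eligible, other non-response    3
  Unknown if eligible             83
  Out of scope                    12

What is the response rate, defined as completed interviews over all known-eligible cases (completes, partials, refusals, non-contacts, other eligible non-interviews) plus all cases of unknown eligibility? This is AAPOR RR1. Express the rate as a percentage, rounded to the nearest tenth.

Numerator = 78
Denom = 78 + 5 + 66 + 33 + 3 + 83 = 268
RR1 = 78 / 268 = 0.2910

29.1%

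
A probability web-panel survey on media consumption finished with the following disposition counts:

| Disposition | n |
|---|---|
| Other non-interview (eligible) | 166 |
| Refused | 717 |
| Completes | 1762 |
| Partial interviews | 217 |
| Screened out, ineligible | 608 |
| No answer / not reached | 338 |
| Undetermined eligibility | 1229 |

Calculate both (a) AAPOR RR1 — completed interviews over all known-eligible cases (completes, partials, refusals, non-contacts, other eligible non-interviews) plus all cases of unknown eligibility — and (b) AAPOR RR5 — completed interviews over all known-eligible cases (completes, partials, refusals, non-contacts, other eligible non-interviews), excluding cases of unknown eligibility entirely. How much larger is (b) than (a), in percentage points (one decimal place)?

Num = 1762
Denom = 1762 + 217 + 717 + 338 + 166 + 1229 = 4429
RR1 = 1762 / 4429 = 0.3978
Denom = 1762 + 217 + 717 + 338 + 166 = 3200
RR5 = 1762 / 3200 = 0.5506
Difference = 55.06 − 39.78 = 15.28 percentage points

15.3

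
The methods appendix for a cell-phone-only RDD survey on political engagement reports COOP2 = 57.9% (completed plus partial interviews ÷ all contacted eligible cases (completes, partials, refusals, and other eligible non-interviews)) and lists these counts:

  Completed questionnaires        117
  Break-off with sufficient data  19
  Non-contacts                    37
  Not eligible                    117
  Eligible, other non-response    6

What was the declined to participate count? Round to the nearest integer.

93

Numerator: 117 + 19 = 136
COOP2 = 136 / D = 0.579
D = 136 / 0.579 = 234.9
Rest of base = 142
declined to participate = 234.9 − 142 ≈ 93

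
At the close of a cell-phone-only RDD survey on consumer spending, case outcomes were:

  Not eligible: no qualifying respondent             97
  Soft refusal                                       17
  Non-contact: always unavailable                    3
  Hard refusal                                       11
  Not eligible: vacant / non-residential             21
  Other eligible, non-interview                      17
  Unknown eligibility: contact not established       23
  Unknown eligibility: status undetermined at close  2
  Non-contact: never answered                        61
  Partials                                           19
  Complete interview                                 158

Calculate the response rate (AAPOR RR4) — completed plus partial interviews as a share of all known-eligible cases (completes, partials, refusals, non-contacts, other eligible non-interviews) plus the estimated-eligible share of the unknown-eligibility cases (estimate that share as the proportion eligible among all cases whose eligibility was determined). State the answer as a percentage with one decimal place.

58.3%

Declined to participate = 11 + 17 = 28
Never reached = 61 + 3 = 64
Undetermined eligibility = 23 + 2 = 25
Screened out, ineligible = 97 + 21 = 118
Top: 158 + 19 = 177
Determined eligible: 158 + 19 + 28 + 64 + 17 = 286
e = 286 / (286 + 118) = 286 / 404 = 0.7079
Estimated eligible among unknowns: 0.7079 × 25 = 17.70
Base: 286 + 17.70 = 303.70
RR4 = 177 / 303.70 = 0.5828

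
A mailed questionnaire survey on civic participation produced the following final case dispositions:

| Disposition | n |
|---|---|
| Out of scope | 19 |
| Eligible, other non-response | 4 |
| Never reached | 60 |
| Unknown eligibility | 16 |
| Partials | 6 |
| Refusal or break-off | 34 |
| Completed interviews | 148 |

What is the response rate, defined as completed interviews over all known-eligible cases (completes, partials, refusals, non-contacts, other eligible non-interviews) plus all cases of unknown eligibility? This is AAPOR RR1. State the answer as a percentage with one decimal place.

Numerator = 148
Base = 148 + 6 + 34 + 60 + 4 + 16 = 268
RR1 = 148 / 268 = 0.5522

55.2%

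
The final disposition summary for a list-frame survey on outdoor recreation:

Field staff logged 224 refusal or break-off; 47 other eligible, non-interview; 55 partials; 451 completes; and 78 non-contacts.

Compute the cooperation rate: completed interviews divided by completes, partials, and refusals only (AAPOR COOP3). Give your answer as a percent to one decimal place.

61.8%

Top → 451
Denominator → 451 + 55 + 224 = 730
COOP3 = 451 / 730 = 0.6178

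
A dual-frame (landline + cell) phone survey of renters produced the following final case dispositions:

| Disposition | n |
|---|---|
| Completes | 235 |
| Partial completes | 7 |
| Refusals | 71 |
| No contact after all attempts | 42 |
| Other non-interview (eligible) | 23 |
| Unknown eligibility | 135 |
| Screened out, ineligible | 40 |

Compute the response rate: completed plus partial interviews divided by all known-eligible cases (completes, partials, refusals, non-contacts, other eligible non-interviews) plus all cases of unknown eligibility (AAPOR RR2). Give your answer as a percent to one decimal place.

Num: 235 + 7 = 242
Base: 235 + 7 + 71 + 42 + 23 + 135 = 513
RR2 = 242 / 513 = 0.4717

47.2%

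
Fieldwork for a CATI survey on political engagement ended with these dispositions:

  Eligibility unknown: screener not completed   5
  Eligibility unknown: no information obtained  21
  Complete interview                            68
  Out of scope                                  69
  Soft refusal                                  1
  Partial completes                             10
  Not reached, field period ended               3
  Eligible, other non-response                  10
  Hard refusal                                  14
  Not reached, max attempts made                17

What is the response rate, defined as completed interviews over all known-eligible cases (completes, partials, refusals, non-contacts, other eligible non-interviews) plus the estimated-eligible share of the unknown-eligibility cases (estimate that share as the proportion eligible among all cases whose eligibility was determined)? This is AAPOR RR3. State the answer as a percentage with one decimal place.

Refusals = 14 + 1 = 15
Non-contacts = 3 + 17 = 20
Undetermined eligibility = 5 + 21 = 26
Numerator → 68
Known eligible → 68 + 10 + 15 + 20 + 10 = 123
e = 123 / (123 + 69) = 123 / 192 = 0.6406
e × U → 0.6406 × 26 = 16.66
Denominator → 123 + 16.66 = 139.66
RR3 = 68 / 139.66 = 0.4869

48.7%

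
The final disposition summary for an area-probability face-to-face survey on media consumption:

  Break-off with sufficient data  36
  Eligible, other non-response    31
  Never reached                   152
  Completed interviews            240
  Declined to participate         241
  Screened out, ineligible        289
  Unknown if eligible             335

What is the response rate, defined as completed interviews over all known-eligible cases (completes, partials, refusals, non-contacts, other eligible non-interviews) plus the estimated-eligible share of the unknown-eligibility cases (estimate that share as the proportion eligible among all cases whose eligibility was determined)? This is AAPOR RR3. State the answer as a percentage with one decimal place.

Numerator: 240
Eligible (known): 240 + 36 + 241 + 152 + 31 = 700
e = 700 / (700 + 289) = 700 / 989 = 0.7078
e × U: 0.7078 × 335 = 237.11
Base: 700 + 237.11 = 937.11
RR3 = 240 / 937.11 = 0.2561

25.6%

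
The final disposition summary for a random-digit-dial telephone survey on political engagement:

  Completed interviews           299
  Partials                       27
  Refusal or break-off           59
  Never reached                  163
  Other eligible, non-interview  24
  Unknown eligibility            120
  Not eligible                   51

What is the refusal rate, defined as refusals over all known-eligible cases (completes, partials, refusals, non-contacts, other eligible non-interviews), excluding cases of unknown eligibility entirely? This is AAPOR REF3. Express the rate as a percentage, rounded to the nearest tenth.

Numerator → 59
Denom → 299 + 27 + 59 + 163 + 24 = 572
REF3 = 59 / 572 = 0.1031

10.3%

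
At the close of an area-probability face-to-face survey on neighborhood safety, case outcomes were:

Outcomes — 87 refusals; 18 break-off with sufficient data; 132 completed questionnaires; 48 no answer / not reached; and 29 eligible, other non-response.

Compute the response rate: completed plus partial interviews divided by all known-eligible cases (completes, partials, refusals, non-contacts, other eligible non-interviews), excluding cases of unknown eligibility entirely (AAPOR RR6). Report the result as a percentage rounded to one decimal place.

Numerator = 132 + 18 = 150
Base = 132 + 18 + 87 + 48 + 29 = 314
RR6 = 150 / 314 = 0.4777

47.8%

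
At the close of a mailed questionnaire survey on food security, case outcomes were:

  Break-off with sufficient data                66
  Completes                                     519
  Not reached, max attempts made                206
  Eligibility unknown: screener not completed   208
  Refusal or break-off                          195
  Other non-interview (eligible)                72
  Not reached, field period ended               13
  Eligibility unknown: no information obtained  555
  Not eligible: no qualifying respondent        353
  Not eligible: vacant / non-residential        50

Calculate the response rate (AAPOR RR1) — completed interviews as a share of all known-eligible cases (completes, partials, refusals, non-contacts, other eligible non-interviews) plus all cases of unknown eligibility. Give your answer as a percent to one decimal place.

28.3%

No contact after all attempts = 13 + 206 = 219
Eligibility not determined = 208 + 555 = 763
Not eligible = 353 + 50 = 403
Num = 519
Base = 519 + 66 + 195 + 219 + 72 + 763 = 1834
RR1 = 519 / 1834 = 0.2830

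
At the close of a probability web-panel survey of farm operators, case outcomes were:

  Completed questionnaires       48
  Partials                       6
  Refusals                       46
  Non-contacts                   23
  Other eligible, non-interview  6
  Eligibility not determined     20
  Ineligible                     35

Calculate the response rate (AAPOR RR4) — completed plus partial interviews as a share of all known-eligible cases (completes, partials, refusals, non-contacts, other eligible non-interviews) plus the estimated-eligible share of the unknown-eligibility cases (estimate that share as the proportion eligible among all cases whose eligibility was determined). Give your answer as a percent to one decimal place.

Num → 48 + 6 = 54
Determined eligible → 48 + 6 + 46 + 23 + 6 = 129
e = 129 / (129 + 35) = 129 / 164 = 0.7866
Estimated eligible among unknowns → 0.7866 × 20 = 15.73
Base → 129 + 15.73 = 144.73
RR4 = 54 / 144.73 = 0.3731

37.3%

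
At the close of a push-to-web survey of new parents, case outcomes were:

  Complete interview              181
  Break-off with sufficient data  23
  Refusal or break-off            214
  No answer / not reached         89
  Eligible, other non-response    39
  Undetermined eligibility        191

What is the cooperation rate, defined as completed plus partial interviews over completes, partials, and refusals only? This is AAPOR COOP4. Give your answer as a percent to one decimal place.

48.8%

Numerator: 181 + 23 = 204
Denom: 181 + 23 + 214 = 418
COOP4 = 204 / 418 = 0.4880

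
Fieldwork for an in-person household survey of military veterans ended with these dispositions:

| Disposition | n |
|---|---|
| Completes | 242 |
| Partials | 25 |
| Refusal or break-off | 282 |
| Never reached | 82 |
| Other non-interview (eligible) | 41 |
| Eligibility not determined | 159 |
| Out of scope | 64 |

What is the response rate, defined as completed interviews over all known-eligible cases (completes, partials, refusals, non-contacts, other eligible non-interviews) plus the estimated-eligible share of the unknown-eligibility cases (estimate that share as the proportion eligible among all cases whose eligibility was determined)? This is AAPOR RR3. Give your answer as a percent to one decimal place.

Top → 242
Eligible (known) → 242 + 25 + 282 + 82 + 41 = 672
e = 672 / (672 + 64) = 672 / 736 = 0.9130
Eligible share of unknowns → 0.9130 × 159 = 145.17
Base → 672 + 145.17 = 817.17
RR3 = 242 / 817.17 = 0.2961

29.6%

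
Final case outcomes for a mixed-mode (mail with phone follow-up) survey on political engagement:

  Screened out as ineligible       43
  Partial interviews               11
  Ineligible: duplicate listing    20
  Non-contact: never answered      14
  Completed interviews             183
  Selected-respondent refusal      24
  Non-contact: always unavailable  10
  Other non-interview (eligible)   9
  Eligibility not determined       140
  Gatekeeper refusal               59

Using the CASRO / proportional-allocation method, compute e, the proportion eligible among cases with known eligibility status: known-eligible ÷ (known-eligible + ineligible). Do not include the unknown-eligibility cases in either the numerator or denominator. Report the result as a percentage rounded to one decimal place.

Refused = 59 + 24 = 83
Never reached = 14 + 10 = 24
Not eligible = 43 + 20 = 63
Determined eligible = 183 + 11 + 83 + 24 + 9 = 310
e = 310 / (310 + 63) = 310 / 373 = 0.8311

83.1%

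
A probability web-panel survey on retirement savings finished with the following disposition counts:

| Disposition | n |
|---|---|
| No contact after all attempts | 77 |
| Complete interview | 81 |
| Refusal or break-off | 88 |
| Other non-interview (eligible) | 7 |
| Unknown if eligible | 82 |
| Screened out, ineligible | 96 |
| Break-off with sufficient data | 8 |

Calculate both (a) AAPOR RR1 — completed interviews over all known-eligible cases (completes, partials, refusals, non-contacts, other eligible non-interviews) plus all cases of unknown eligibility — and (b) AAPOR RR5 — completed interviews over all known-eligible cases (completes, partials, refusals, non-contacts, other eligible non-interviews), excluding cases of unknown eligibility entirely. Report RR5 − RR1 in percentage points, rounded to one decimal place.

7.4

Numerator: 81
Denom: 81 + 8 + 88 + 77 + 7 + 82 = 343
RR1 = 81 / 343 = 0.2362
Denom: 81 + 8 + 88 + 77 + 7 = 261
RR5 = 81 / 261 = 0.3103
Difference = 31.03 − 23.62 = 7.41 percentage points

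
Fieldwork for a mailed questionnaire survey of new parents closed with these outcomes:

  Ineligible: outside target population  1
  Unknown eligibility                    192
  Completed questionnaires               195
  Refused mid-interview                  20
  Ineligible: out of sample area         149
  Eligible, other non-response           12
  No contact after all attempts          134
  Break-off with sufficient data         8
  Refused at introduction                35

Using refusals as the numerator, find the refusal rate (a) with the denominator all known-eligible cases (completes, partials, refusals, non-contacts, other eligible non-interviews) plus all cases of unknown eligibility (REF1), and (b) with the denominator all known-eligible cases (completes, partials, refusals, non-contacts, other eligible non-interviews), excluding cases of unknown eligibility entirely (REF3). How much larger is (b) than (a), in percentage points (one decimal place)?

4.4

Refused = 35 + 20 = 55
Not eligible = 1 + 149 = 150
Num → 55
Denom → 195 + 8 + 55 + 134 + 12 + 192 = 596
REF1 = 55 / 596 = 0.0923
Denom → 195 + 8 + 55 + 134 + 12 = 404
REF3 = 55 / 404 = 0.1361
Difference = 13.61 − 9.23 = 4.38 percentage points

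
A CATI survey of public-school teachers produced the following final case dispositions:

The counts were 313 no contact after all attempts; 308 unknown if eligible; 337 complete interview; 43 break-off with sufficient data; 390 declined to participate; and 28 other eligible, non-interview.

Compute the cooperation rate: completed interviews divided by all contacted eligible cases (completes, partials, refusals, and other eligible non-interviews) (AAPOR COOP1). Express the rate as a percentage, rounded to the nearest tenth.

Num: 337
Denominator: 337 + 43 + 390 + 28 = 798
COOP1 = 337 / 798 = 0.4223

42.2%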